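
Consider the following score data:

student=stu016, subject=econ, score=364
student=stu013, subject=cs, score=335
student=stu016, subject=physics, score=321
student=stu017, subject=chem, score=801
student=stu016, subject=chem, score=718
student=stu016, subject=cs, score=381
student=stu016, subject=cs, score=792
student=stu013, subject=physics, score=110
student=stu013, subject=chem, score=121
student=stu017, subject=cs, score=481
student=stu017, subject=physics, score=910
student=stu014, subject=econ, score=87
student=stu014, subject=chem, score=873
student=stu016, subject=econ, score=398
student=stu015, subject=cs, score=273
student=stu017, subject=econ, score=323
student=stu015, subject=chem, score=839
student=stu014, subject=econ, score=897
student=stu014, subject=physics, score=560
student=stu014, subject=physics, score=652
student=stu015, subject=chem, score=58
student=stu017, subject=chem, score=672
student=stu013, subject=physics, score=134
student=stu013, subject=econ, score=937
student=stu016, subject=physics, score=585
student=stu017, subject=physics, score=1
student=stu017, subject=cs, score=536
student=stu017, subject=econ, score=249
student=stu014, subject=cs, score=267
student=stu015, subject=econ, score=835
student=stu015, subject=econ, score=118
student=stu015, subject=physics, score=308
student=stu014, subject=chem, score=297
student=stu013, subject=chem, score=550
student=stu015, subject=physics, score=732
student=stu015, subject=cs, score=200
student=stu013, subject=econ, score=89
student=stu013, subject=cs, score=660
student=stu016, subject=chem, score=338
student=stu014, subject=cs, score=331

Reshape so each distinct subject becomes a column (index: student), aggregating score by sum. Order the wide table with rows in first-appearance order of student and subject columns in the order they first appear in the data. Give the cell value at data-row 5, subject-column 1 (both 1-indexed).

With rows in first-appearance order of student, row 5 is student=stu015. subject columns in first-appearance order: econ, cs, physics, chem; column 1 is econ.
Long rows with student=stu015, subject=econ: 835 + 118 = 953.

953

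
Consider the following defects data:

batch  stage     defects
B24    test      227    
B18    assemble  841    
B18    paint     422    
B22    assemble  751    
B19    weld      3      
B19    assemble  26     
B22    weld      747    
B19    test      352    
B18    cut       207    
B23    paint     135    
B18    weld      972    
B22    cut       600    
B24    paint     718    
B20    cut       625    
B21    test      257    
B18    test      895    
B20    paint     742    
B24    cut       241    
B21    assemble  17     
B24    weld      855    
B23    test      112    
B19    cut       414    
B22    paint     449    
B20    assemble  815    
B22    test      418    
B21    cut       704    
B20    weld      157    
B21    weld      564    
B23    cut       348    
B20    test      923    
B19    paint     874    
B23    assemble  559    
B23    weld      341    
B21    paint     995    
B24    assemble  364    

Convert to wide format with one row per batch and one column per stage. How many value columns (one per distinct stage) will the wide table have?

5

5 distinct stage values: cut, test, assemble, paint, weld.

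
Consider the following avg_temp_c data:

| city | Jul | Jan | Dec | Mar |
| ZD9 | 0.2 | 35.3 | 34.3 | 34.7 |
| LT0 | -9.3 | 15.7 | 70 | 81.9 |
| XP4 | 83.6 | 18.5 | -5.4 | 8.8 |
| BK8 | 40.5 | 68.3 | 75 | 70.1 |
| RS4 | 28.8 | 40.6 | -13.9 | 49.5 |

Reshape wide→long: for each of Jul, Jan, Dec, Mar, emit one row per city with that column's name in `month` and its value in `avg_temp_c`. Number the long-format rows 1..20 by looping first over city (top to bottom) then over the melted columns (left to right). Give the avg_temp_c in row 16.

20 rows total (5 × 4). Row 16: index ⌊(16-1)/4⌋ = 3 into city → BK8; (16-1) mod 4 = 3 into the melted columns → Mar.
So row 16 is (BK8, Mar, 70.1); avg_temp_c = 70.1.

70.1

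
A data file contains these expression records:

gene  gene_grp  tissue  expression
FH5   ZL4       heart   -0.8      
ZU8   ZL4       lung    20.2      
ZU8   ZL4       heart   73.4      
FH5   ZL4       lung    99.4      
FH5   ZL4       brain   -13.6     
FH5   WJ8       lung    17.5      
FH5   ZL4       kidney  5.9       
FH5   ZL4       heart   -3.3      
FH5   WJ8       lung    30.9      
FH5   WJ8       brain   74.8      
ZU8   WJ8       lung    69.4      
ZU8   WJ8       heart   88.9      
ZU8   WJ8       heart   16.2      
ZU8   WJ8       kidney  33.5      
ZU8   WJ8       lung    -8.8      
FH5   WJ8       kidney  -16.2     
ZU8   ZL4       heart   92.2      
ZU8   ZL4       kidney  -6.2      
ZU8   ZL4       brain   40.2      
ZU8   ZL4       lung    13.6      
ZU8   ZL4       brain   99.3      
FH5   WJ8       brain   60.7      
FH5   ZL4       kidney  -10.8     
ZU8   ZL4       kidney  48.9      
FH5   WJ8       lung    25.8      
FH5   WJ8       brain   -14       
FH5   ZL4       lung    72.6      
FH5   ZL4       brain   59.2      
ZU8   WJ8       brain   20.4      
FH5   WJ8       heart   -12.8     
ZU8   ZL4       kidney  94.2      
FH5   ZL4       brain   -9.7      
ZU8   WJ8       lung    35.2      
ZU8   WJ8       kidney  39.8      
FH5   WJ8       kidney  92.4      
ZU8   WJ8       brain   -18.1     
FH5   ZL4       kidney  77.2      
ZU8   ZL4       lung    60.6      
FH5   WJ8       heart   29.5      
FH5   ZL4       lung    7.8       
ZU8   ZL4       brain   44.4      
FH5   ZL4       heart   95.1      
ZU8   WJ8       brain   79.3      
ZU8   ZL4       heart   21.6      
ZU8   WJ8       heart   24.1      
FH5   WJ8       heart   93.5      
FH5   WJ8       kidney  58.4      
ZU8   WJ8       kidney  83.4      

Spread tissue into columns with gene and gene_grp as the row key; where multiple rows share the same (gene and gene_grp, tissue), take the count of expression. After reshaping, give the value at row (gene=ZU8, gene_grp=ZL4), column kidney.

3

Rows with gene=ZU8, gene_grp=ZL4 and tissue=kidney: expression values are -6.2, 48.9, 94.2.
3 rows match — count = 3.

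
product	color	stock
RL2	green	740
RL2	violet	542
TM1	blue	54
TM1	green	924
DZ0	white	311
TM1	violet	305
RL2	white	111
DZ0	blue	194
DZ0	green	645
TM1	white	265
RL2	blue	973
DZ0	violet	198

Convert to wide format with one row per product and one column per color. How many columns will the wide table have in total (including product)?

5

1 column for product plus 4 distinct color values → 5 columns.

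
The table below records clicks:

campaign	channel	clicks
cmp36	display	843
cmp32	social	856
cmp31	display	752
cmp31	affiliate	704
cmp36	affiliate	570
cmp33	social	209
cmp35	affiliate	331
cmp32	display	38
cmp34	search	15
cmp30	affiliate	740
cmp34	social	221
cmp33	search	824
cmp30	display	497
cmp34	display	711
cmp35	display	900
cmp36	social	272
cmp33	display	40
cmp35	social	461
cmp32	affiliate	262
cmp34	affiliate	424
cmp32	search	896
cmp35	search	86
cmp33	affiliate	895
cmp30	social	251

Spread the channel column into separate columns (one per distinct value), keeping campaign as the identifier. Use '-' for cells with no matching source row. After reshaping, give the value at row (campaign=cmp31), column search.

No long-format row has campaign=cmp31 and channel=search, so the cell is -.

-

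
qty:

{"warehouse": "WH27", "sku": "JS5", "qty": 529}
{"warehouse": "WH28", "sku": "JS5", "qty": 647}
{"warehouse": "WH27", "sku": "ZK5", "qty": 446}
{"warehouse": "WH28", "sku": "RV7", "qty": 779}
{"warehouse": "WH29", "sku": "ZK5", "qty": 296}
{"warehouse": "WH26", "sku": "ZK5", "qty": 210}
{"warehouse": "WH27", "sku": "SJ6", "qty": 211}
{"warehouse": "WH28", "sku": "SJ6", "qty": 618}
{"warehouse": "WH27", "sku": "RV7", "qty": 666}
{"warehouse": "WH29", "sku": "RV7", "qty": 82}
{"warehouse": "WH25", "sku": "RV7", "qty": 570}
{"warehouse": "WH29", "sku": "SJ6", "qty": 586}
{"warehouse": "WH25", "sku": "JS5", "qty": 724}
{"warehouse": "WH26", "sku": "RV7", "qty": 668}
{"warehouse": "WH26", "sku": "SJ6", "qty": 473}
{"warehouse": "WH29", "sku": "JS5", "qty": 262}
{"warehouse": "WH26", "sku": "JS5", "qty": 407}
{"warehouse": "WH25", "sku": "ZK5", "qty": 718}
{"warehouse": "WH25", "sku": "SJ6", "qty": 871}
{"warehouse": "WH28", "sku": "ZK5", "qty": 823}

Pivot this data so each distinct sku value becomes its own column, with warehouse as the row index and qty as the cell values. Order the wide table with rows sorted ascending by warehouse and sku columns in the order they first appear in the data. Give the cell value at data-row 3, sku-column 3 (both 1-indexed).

With rows sorted ascending by warehouse, row 3 is warehouse=WH27. sku columns in first-appearance order: JS5, ZK5, RV7, SJ6; column 3 is RV7.
Long rows with warehouse=WH27, sku=RV7: qty = 666.

666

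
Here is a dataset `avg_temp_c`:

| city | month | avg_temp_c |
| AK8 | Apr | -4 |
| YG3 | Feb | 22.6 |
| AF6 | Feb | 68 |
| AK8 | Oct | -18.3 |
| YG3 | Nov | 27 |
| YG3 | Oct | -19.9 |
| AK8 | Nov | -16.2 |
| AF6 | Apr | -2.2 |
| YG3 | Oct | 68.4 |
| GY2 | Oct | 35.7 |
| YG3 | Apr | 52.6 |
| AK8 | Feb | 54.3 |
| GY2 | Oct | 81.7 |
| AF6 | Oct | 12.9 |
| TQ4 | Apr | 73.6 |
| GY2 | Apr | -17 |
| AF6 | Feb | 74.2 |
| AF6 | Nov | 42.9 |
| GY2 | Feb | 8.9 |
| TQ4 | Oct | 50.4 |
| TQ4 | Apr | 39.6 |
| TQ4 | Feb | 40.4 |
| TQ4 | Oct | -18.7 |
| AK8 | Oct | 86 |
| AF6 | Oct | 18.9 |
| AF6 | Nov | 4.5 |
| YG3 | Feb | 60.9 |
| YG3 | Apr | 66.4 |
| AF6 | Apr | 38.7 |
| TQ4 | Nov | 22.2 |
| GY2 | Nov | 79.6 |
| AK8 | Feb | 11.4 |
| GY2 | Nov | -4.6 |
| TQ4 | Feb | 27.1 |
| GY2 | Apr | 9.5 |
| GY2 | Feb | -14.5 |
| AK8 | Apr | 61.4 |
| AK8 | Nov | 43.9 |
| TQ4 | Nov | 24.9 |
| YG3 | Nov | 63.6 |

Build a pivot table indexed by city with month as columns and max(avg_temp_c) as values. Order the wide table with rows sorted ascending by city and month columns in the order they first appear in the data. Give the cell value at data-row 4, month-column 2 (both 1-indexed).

40.4

With rows sorted ascending by city, row 4 is city=TQ4. month columns in first-appearance order: Apr, Feb, Oct, Nov; column 2 is Feb.
Long rows with city=TQ4, month=Feb: max(40.4, 27.1) = 40.4.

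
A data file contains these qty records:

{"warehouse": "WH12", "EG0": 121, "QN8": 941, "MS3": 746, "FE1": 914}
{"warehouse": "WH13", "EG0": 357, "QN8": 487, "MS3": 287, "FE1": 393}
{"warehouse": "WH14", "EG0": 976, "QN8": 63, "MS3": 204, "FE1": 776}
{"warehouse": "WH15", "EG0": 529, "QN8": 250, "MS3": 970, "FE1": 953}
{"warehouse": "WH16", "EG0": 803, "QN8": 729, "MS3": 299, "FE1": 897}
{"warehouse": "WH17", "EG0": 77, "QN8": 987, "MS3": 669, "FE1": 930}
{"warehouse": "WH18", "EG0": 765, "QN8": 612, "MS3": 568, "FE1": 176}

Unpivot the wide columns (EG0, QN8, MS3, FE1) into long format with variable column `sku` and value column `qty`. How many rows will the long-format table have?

7 warehouse values × 4 melted columns = 28 rows.

28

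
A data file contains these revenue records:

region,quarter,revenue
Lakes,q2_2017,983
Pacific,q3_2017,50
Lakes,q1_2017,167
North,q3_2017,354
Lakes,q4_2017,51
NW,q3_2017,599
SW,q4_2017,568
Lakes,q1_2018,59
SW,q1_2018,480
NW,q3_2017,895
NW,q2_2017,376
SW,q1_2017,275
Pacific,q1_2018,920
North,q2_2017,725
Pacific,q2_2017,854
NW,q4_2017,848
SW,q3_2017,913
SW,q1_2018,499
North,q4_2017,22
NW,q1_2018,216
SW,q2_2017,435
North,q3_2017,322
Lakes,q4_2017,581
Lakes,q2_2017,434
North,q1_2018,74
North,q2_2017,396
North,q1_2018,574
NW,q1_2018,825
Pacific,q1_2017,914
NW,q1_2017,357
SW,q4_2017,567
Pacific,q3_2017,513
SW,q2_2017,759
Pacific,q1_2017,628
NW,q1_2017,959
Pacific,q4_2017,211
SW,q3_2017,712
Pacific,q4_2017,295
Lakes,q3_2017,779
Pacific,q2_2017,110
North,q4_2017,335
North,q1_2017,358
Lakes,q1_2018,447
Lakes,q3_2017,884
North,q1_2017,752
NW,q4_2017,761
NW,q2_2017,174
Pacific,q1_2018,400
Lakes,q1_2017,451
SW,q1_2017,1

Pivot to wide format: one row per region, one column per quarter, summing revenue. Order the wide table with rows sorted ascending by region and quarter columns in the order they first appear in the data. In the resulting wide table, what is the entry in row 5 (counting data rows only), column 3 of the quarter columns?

With rows sorted ascending by region, row 5 is region=SW. quarter columns in first-appearance order: q2_2017, q3_2017, q1_2017, q4_2017, q1_2018; column 3 is q1_2017.
Long rows with region=SW, quarter=q1_2017: 275 + 1 = 276.

276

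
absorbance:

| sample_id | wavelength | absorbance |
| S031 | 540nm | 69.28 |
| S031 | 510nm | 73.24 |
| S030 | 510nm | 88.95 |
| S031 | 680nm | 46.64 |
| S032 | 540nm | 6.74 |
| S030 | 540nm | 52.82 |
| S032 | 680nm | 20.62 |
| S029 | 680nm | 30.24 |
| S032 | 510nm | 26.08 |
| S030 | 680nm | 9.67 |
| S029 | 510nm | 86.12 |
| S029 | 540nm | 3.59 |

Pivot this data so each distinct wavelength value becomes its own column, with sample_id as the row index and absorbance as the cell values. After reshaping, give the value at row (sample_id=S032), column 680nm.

20.62

Wide layout: rows indexed by sample_id, columns are the 3 distinct wavelength values (540nm, 510nm, 680nm).
Cell (sample_id=S032, wavelength=680nm) draws from the long row where sample_id=S032 and wavelength=680nm, which has absorbance=20.62.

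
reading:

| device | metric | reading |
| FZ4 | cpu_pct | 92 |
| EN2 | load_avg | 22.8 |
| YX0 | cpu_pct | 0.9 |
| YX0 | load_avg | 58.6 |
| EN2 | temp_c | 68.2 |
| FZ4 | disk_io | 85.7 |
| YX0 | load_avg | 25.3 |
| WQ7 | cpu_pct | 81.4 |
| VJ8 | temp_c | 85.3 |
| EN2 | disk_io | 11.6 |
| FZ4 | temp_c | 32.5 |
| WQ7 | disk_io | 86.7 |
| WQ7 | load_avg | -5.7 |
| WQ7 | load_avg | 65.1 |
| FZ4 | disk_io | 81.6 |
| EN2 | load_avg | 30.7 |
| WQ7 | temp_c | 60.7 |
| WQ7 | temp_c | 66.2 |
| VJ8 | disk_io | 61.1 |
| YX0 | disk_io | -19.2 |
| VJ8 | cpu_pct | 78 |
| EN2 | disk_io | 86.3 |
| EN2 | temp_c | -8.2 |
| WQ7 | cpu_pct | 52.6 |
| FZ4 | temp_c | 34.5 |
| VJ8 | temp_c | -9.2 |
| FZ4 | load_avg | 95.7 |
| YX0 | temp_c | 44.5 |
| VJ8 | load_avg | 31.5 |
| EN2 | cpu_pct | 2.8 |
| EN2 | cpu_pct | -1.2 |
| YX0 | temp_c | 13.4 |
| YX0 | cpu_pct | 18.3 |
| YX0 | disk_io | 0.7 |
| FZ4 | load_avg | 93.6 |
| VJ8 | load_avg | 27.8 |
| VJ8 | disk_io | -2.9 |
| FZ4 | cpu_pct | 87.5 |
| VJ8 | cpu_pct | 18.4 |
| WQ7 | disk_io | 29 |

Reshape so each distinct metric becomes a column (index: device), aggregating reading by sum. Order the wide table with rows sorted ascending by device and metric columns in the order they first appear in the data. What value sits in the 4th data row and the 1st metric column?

134

With rows sorted ascending by device, row 4 is device=WQ7. metric columns in first-appearance order: cpu_pct, load_avg, temp_c, disk_io; column 1 is cpu_pct.
Long rows with device=WQ7, metric=cpu_pct: 81.4 + 52.6 = 134.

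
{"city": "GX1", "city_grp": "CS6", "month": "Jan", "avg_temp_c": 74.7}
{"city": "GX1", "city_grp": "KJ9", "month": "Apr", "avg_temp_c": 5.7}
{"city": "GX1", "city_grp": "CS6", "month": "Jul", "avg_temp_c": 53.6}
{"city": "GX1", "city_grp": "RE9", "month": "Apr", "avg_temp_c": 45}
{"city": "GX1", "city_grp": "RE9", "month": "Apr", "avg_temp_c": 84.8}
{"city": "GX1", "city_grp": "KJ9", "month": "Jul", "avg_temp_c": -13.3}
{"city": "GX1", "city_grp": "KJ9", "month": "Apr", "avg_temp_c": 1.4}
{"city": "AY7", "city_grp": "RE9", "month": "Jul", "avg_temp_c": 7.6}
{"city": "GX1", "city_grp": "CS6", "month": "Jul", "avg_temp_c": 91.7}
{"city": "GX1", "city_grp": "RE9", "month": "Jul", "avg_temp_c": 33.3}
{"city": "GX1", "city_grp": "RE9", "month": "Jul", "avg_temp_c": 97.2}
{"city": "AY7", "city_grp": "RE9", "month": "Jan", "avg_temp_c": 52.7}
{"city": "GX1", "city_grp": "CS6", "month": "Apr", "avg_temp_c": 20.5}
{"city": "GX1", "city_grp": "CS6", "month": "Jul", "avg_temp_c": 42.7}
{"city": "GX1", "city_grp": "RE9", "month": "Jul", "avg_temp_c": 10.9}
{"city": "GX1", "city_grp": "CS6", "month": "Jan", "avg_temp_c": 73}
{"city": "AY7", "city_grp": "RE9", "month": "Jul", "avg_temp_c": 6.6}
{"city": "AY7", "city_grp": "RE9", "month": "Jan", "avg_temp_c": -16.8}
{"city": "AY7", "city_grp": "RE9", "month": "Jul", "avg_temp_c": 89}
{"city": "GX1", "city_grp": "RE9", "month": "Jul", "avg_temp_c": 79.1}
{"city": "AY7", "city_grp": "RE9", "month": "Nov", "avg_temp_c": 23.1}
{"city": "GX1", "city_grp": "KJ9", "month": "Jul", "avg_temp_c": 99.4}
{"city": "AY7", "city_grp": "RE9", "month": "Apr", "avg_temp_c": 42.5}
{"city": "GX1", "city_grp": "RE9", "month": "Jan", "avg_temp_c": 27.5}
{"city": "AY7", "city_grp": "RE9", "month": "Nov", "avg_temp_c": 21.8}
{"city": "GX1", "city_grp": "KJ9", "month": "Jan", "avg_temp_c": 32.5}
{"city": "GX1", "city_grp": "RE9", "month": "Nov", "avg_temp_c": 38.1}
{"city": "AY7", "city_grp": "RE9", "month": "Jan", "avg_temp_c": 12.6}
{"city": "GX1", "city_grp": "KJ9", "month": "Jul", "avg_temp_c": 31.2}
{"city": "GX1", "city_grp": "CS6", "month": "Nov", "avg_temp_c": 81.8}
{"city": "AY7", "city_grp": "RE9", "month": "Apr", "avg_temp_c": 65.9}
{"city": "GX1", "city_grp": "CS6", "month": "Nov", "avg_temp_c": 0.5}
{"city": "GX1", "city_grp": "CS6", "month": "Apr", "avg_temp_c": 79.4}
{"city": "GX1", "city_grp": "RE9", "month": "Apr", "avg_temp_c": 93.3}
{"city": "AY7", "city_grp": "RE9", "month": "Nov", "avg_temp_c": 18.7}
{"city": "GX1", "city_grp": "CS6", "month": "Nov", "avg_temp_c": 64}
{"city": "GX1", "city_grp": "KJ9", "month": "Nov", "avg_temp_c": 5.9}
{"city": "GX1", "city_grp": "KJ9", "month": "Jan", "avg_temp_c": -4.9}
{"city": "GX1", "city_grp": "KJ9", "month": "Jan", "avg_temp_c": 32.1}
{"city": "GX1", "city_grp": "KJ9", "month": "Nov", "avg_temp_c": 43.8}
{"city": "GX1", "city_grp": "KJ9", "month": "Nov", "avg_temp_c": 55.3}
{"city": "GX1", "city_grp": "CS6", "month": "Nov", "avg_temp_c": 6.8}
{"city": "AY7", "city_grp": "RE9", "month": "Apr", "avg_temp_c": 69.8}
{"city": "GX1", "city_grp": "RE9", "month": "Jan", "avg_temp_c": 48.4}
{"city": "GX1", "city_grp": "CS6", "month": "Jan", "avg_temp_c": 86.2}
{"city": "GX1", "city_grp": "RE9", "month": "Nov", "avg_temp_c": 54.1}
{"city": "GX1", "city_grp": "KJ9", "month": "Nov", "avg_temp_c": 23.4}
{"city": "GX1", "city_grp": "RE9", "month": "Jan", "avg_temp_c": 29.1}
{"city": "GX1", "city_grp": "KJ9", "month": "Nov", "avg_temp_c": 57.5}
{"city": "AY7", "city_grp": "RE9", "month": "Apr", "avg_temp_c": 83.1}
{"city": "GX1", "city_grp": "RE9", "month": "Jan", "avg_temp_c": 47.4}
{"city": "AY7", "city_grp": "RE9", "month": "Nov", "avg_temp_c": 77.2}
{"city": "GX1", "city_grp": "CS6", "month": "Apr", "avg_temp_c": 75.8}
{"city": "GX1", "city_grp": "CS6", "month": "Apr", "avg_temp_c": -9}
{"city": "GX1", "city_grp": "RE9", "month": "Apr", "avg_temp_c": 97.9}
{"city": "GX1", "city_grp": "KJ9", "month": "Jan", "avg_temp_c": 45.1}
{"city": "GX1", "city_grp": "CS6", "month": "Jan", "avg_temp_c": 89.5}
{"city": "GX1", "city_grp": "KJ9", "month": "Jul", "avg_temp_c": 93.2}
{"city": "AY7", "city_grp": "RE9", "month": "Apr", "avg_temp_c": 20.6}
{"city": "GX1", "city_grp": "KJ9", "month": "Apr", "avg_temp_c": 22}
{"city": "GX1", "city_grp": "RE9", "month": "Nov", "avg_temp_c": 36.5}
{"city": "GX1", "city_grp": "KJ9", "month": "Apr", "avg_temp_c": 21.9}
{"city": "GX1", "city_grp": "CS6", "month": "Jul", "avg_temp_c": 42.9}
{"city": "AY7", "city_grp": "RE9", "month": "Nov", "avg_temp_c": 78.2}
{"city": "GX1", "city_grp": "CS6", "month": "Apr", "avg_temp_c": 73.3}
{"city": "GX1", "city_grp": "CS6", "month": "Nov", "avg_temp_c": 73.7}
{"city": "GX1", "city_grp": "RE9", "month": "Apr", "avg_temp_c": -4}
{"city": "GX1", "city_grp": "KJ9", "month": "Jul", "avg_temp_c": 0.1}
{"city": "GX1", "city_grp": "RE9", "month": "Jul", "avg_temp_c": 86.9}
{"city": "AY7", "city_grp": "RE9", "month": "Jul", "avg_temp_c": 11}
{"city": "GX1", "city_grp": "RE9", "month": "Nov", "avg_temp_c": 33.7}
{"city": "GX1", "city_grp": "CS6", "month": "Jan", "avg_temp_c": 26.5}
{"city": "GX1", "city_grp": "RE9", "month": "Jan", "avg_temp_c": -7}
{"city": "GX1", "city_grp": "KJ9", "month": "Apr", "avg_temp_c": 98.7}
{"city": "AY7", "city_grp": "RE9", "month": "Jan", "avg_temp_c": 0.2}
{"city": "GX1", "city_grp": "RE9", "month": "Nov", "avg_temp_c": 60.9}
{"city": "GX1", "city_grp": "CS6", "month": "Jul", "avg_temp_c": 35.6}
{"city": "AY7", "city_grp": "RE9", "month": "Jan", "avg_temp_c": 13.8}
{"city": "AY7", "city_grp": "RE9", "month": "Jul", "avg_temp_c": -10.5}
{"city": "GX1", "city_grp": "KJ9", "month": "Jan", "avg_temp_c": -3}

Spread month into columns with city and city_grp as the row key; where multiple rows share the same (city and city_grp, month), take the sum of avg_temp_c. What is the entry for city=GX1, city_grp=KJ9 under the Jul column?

Rows with city=GX1, city_grp=KJ9 and month=Jul: avg_temp_c values are -13.3, 99.4, 31.2, 93.2, 0.1.
-13.3 + 99.4 + 31.2 + 93.2 + 0.1 = 210.6.

210.6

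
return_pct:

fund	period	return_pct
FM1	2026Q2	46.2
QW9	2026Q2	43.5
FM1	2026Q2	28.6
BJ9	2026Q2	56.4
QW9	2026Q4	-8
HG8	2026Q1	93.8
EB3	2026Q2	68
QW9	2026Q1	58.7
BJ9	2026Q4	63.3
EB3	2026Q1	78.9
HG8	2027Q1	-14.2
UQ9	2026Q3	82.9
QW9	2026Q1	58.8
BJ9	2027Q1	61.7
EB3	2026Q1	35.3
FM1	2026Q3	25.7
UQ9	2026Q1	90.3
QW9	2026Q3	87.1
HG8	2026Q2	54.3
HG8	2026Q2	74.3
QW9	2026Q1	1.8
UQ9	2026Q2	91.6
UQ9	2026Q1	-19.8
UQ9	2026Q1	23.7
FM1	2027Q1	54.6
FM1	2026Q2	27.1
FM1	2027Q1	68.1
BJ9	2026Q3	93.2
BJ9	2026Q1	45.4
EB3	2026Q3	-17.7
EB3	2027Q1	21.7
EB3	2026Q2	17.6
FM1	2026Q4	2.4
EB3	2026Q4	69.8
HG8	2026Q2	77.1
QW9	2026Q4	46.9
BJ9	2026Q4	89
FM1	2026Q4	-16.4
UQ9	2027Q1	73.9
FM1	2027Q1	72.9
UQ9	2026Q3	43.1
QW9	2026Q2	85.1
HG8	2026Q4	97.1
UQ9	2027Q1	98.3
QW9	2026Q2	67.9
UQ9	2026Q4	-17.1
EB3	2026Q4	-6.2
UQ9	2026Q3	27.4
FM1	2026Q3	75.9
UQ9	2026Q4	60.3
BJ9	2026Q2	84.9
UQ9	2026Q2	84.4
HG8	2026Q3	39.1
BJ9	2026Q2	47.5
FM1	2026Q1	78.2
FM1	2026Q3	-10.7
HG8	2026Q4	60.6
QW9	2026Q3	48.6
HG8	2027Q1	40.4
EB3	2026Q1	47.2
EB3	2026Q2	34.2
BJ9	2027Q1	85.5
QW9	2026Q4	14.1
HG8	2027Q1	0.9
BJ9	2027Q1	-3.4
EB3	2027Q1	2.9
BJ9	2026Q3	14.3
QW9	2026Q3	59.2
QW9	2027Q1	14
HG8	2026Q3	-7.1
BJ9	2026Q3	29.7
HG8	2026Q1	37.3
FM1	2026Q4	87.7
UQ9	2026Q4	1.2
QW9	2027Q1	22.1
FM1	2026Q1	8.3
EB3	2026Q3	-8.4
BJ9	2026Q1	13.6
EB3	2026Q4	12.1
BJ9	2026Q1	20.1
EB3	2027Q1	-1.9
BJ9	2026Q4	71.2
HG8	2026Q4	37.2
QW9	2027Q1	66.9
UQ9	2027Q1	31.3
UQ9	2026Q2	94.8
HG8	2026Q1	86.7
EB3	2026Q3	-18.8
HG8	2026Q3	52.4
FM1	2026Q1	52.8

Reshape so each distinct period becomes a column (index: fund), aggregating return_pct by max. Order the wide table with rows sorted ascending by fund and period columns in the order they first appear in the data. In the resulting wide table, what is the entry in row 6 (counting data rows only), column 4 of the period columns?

With rows sorted ascending by fund, row 6 is fund=UQ9. period columns in first-appearance order: 2026Q2, 2026Q4, 2026Q1, 2027Q1, 2026Q3; column 4 is 2027Q1.
Long rows with fund=UQ9, period=2027Q1: max(73.9, 98.3, 31.3) = 98.3.

98.3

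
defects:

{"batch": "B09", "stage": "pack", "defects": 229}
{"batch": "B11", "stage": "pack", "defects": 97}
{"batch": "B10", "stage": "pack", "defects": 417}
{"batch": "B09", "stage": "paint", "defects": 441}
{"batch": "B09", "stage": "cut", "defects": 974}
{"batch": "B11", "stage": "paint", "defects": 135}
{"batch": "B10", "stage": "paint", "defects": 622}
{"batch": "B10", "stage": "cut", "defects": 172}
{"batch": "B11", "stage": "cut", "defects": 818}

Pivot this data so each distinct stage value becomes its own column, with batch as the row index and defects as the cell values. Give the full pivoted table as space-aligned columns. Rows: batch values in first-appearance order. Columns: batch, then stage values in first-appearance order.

Columns: batch plus the 3 distinct stage values (pack, paint, cut).
For example, row B09 column pack takes defects=229 from the long row (B09, pack).

batch  pack  paint  cut
B09    229   441    974
B11    97    135    818
B10    417   622    172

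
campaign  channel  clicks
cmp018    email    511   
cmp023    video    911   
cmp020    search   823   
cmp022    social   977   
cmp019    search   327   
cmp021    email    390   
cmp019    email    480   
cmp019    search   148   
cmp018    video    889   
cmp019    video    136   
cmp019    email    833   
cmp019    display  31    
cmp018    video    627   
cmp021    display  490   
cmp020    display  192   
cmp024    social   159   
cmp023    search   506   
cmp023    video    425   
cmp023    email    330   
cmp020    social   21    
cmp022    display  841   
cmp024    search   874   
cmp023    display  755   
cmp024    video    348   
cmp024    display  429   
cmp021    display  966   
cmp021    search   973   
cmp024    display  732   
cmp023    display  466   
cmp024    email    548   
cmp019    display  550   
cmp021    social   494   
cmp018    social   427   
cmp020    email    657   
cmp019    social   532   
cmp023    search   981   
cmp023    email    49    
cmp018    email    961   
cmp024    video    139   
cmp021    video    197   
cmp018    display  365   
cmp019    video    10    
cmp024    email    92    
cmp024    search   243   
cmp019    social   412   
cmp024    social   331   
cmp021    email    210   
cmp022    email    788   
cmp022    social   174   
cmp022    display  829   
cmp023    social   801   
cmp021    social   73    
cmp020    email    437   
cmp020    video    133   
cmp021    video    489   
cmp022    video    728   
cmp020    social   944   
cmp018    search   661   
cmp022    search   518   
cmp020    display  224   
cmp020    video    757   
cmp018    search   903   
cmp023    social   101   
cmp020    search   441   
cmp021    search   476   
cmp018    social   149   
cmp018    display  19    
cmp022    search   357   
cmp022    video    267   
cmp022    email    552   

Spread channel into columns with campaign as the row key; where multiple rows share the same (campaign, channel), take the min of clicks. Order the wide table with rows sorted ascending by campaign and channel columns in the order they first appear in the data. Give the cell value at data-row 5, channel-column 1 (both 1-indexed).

With rows sorted ascending by campaign, row 5 is campaign=cmp022. channel columns in first-appearance order: email, video, search, social, display; column 1 is email.
Long rows with campaign=cmp022, channel=email: min(788, 552) = 552.

552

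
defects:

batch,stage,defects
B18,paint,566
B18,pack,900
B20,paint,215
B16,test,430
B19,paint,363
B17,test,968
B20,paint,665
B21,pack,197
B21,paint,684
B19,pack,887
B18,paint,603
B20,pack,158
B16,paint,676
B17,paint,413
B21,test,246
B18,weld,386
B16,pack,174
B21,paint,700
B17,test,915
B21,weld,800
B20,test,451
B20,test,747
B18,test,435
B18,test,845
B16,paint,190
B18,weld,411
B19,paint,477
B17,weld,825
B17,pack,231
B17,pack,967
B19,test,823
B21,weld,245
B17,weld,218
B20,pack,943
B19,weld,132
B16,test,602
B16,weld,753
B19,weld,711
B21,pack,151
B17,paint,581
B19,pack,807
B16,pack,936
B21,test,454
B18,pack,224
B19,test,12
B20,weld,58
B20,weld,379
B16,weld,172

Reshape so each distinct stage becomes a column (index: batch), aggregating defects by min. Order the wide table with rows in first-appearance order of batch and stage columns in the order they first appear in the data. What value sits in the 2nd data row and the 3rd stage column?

With rows in first-appearance order of batch, row 2 is batch=B20. stage columns in first-appearance order: paint, pack, test, weld; column 3 is test.
Long rows with batch=B20, stage=test: min(451, 747) = 451.

451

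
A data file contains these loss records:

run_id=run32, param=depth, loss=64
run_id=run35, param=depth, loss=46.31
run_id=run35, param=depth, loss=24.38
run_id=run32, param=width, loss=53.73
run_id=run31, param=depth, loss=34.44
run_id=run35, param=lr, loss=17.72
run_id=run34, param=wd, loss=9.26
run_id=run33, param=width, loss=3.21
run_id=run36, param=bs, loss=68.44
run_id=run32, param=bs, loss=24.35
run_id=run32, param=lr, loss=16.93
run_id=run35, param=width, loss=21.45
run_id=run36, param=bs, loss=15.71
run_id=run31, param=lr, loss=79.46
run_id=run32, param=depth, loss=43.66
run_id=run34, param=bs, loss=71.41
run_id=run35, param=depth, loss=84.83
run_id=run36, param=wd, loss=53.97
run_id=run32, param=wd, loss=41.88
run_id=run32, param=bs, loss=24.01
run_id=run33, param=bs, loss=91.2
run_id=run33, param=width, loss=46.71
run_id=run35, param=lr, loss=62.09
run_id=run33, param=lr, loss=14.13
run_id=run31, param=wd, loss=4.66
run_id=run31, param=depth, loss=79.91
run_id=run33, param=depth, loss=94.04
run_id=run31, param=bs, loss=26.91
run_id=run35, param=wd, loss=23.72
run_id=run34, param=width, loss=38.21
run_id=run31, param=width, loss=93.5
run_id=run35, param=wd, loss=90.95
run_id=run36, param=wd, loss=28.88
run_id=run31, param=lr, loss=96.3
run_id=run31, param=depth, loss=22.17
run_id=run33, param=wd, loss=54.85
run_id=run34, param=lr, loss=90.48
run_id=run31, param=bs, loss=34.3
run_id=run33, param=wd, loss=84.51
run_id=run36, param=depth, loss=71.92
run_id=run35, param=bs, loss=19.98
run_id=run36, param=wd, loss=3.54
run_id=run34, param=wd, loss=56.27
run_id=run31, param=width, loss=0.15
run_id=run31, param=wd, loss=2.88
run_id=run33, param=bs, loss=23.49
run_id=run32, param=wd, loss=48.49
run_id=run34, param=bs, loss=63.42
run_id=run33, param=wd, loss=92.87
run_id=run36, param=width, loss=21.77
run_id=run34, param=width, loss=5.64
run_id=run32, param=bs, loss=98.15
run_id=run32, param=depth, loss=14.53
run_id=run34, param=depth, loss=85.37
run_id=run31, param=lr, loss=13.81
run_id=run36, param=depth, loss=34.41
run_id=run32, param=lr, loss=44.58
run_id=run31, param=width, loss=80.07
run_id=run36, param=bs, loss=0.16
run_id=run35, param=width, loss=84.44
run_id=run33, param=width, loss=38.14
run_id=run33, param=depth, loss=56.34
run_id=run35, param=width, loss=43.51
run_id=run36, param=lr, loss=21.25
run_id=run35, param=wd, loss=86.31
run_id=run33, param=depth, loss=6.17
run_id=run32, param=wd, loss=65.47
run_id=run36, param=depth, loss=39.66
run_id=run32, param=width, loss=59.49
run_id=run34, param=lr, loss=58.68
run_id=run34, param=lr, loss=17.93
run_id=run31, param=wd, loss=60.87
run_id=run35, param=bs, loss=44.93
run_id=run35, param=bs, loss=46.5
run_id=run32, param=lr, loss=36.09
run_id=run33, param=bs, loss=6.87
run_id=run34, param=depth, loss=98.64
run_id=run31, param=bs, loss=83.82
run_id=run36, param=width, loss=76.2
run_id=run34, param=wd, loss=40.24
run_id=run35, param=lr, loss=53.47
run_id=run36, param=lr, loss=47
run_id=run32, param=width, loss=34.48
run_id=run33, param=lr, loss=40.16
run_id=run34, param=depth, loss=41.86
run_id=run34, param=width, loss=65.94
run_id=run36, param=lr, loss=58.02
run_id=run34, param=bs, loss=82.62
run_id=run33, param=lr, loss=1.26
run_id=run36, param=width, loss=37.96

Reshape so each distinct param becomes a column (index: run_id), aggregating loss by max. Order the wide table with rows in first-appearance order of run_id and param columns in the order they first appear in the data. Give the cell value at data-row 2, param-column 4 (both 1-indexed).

90.95

With rows in first-appearance order of run_id, row 2 is run_id=run35. param columns in first-appearance order: depth, width, lr, wd, bs; column 4 is wd.
Long rows with run_id=run35, param=wd: max(23.72, 90.95, 86.31) = 90.95.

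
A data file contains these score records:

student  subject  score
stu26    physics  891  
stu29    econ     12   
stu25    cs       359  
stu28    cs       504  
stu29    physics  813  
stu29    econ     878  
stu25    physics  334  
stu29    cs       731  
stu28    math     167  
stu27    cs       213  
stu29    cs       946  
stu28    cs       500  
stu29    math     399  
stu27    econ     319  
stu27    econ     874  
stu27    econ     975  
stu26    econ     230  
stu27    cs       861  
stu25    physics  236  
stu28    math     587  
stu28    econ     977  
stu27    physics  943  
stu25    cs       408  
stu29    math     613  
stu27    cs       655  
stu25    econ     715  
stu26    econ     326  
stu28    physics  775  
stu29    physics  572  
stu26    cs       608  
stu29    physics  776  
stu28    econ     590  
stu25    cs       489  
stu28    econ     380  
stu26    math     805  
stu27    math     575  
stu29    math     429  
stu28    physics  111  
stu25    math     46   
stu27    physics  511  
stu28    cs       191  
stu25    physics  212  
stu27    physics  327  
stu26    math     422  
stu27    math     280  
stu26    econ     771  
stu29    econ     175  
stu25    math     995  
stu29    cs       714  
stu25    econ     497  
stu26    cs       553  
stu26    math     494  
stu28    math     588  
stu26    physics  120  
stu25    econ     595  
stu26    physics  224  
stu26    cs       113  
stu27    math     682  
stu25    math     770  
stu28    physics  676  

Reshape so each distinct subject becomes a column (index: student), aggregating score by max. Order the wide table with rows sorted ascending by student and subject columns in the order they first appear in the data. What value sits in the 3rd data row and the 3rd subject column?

With rows sorted ascending by student, row 3 is student=stu27. subject columns in first-appearance order: physics, econ, cs, math; column 3 is cs.
Long rows with student=stu27, subject=cs: max(213, 861, 655) = 861.

861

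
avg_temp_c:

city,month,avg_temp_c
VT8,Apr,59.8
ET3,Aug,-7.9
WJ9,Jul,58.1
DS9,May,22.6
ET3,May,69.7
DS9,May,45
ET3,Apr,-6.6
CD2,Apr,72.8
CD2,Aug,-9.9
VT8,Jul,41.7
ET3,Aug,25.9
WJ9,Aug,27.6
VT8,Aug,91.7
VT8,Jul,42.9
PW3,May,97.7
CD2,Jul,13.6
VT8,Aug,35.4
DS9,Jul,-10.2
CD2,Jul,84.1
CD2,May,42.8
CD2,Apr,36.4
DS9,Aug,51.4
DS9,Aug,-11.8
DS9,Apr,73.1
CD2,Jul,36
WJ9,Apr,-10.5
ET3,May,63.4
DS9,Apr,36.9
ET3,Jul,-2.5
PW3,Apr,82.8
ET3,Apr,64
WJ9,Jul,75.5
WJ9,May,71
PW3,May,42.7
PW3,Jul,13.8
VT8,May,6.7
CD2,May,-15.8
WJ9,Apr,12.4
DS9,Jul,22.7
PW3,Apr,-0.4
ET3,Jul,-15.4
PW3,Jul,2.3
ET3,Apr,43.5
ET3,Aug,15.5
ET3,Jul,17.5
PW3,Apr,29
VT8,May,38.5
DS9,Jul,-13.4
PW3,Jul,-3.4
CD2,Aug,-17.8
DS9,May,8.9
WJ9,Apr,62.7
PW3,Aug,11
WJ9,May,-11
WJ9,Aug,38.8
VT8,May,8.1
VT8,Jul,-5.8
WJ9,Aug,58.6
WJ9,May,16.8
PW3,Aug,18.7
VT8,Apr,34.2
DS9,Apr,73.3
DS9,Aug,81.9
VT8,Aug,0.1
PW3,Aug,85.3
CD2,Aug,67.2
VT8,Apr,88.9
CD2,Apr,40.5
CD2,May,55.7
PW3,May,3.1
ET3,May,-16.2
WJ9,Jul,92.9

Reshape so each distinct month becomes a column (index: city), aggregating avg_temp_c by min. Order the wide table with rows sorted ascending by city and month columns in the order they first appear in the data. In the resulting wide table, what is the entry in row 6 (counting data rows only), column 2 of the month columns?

With rows sorted ascending by city, row 6 is city=WJ9. month columns in first-appearance order: Apr, Aug, Jul, May; column 2 is Aug.
Long rows with city=WJ9, month=Aug: min(27.6, 38.8, 58.6) = 27.6.

27.6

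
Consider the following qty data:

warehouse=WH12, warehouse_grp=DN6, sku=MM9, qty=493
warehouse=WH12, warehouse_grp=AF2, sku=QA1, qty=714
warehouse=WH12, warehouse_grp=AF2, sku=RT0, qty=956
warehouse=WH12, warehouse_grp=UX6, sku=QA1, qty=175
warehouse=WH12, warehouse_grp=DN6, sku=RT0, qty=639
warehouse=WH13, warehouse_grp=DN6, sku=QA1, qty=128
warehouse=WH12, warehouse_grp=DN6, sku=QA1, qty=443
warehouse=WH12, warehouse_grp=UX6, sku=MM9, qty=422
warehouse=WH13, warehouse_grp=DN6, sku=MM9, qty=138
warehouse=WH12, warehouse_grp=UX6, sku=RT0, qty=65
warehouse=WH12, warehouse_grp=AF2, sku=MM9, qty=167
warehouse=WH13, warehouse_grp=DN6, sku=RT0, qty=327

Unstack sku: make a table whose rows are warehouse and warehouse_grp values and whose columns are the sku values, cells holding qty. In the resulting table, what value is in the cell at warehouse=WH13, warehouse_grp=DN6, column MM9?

Wide layout: rows indexed by warehouse and warehouse_grp, columns are the 3 distinct sku values (MM9, QA1, RT0).
Cell (warehouse=WH13, warehouse_grp=DN6, sku=MM9) draws from the long row where warehouse=WH13, warehouse_grp=DN6 and sku=MM9, which has qty=138.

138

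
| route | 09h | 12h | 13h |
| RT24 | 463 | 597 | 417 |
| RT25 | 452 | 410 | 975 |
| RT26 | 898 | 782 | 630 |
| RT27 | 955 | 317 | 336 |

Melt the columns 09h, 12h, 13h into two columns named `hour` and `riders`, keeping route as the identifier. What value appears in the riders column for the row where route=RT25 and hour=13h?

Unpivoting turns each (route, wide-column) pair into one long row.
The wide cell at row RT25, column 13h holds 975, so the long row (RT25, 13h) has riders=975.

975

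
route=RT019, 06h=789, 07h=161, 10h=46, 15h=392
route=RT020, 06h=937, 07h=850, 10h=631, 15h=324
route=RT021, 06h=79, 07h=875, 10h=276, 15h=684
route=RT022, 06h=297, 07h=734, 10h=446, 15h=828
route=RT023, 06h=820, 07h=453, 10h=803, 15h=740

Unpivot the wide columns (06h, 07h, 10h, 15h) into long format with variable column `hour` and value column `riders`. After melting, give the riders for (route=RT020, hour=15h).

324

Unpivoting turns each (route, wide-column) pair into one long row.
The wide cell at row RT020, column 15h holds 324, so the long row (RT020, 15h) has riders=324.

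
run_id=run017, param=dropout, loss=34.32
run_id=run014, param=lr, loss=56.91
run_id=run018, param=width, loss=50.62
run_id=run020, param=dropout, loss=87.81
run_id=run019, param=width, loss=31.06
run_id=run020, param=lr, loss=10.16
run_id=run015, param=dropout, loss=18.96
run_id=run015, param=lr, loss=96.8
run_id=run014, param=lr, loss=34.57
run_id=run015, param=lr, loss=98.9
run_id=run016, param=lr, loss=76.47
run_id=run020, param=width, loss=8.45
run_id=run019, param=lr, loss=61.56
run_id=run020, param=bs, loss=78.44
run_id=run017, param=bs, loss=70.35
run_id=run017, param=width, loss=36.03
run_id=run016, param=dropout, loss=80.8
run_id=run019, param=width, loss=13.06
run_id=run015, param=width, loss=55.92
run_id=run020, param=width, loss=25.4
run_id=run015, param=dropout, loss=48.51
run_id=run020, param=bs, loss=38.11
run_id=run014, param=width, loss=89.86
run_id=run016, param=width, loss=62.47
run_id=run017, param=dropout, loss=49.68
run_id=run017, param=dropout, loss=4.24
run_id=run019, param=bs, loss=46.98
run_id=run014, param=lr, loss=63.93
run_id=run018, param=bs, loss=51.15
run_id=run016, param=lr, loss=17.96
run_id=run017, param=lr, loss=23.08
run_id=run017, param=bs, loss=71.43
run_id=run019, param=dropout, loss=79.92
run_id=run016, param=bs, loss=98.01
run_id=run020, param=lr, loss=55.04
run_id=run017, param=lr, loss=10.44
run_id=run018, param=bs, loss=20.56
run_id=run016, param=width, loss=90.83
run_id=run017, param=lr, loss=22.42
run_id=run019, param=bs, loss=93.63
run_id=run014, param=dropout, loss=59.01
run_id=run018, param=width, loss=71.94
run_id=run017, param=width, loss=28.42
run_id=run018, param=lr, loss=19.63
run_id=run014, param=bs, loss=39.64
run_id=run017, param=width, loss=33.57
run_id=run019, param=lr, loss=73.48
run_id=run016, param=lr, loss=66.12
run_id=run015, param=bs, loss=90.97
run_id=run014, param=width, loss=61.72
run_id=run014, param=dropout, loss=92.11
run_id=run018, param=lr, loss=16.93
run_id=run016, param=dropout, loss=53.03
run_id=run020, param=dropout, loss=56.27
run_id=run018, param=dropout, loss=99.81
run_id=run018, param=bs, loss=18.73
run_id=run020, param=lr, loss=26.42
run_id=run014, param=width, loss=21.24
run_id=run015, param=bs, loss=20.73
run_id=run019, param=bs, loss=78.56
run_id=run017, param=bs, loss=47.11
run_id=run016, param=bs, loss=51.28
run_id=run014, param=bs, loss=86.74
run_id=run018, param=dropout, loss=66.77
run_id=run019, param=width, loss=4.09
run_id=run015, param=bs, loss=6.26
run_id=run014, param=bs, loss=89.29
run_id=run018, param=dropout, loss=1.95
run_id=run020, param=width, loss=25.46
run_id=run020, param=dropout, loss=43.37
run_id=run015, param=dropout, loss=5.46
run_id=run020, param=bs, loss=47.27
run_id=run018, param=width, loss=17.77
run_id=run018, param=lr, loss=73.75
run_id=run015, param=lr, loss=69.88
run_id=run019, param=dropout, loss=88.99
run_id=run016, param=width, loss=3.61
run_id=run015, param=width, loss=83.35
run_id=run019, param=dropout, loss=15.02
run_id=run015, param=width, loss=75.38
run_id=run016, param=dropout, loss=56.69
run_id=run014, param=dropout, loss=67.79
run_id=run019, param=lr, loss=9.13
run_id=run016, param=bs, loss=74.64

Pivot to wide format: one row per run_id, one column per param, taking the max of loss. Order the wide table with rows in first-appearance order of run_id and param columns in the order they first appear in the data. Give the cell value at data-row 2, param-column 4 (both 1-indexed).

With rows in first-appearance order of run_id, row 2 is run_id=run014. param columns in first-appearance order: dropout, lr, width, bs; column 4 is bs.
Long rows with run_id=run014, param=bs: max(39.64, 86.74, 89.29) = 89.29.

89.29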